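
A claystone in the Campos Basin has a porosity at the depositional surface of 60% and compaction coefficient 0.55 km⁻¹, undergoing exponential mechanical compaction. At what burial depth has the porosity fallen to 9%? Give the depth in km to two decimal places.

Invert Athy's law: Z = ln(φ₀/φ) / k
Z = ln(0.6/0.09) / 0.55 = ln(6.667) / 0.55 = 1.8971 / 0.55 = 3.449 km

3.45 km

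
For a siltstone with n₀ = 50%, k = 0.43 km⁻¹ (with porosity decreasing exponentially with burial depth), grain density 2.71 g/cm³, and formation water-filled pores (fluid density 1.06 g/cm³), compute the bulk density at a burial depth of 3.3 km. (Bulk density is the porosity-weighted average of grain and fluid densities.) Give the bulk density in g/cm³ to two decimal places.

2.51 g/cm³

Porosity at depth: n = 0.5·exp(−0.43×3.3) = 0.5×0.2420 = 0.1210
Bulk density: ρ_b = (1−n)ρ_g + n·ρ_f = 0.8790×2.71 + 0.1210×1.06
       = 2.382 + 0.128 = 2.510 g/cm³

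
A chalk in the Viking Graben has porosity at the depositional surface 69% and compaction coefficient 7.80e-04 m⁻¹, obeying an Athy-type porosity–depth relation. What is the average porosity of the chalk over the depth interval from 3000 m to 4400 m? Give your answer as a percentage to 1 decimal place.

Working in km (1 km = 1000 m; β in km⁻¹ = β in m⁻¹ × 1000):
⟨φ⟩ = (1/(d₂−d₁)) ∫ φ₀ e^(−βd) dd = φ₀·(e^(−β·d₁) − e^(−β·d₂)) / (β·(d₂−d₁))
e^(−0.78×3) = 0.0963; e^(−0.78×4.4) = 0.0323
⟨φ⟩ = 0.69 × (0.0963 − 0.0323) / (0.78 × 1.4) = 0.69 × 0.0586 = 0.0404

4.0%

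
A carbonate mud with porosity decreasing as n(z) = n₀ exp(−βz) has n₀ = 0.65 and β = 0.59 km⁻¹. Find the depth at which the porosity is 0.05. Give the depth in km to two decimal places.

4.35 km

Invert Athy's law: z = ln(n₀/n) / β
z = ln(0.65/0.05) / 0.59 = ln(13) / 0.59 = 2.5649 / 0.59 = 4.347 km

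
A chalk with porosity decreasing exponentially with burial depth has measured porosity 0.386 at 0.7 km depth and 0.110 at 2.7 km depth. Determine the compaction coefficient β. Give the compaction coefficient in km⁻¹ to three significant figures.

Athy: φ(d) = φ₀ e^(−βd) ⇒ φ₁/φ₂ = e^{β(d₂−d₁)} ⇒ β = ln(φ₁/φ₂)/(d₂−d₁)
β = ln(0.386/0.11) / (2.7 − 0.7) = ln(3.509) / 2 = 1.2554 / 2 = 0.6277 km⁻¹

0.628 km⁻¹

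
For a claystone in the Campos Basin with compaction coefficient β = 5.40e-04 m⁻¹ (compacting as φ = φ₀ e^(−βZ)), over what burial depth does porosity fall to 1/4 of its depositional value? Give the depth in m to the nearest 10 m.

2570 m

Working in km (1 km = 1000 m; β in km⁻¹ = β in m⁻¹ × 1000):
φ/φ₀ = 1/4 ⇒ exp(−β·Z) = 1/4 ⇒ Z = ln(4) / β
Z = 1.3863 / 0.54 = 2.567 km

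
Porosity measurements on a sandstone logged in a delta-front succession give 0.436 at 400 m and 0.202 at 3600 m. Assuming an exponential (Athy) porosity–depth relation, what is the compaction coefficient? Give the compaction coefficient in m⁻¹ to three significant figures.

0.000240 m⁻¹

Working in km (1 km = 1000 m; β in km⁻¹ = β in m⁻¹ × 1000):
Athy: φ(Z) = φ₀ e^(−βZ) ⇒ φ₁/φ₂ = e^{β(Z₂−Z₁)} ⇒ β = ln(φ₁/φ₂)/(Z₂−Z₁)
β = ln(0.436/0.202) / (3.6 − 0.4) = ln(2.158) / 3.2 = 0.7694 / 3.2 = 0.2404 km⁻¹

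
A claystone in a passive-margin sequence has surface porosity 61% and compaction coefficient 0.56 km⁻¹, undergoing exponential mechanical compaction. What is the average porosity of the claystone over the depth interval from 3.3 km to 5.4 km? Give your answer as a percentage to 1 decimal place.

5.7%

⟨phi⟩ = (1/(d₂−d₁)) ∫ phi₀ e^(−βd) dd = phi₀·(e^(−β·d₁) − e^(−β·d₂)) / (β·(d₂−d₁))
e^(−0.56×3.3) = 0.1576; e^(−0.56×5.4) = 0.0486
⟨phi⟩ = 0.61 × (0.1576 − 0.0486) / (0.56 × 2.1) = 0.61 × 0.0926 = 0.0565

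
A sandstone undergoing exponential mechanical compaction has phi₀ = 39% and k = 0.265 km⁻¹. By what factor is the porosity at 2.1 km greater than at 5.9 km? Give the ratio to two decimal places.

2.74

phi(d₁)/phi(d₂) = e^(−k·d₁)/e^(−k·d₂) = e^{k(d₂−d₁)}
= exp(0.265 × 3.8) = exp(1.007) = 2.7374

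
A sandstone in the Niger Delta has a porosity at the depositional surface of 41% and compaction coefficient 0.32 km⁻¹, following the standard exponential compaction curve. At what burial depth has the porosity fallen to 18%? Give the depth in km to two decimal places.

2.57 km

Invert Athy's law: Z = ln(phi₀/phi) / β
Z = ln(0.41/0.18) / 0.32 = ln(2.278) / 0.32 = 0.8232 / 0.32 = 2.573 km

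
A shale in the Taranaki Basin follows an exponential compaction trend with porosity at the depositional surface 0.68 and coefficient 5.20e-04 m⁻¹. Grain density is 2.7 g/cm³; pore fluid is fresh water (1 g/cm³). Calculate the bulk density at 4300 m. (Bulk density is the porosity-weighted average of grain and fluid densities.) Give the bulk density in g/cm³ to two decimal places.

2.58 g/cm³

Working in km (1 km = 1000 m; k in km⁻¹ = k in m⁻¹ × 1000):
Porosity at depth: n = 0.68·exp(−0.52×4.3) = 0.68×0.1069 = 0.0727
Bulk density: ρ_b = (1−n)ρ_g + n·ρ_f = 0.9273×2.7 + 0.0727×1
       = 2.504 + 0.073 = 2.576 g/cm³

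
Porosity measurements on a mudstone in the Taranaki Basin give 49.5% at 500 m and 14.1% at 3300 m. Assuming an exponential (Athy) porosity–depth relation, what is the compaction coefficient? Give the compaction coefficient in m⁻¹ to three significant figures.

Working in km (1 km = 1000 m; k in km⁻¹ = k in m⁻¹ × 1000):
Athy: φ(Z) = φ₀ e^(−kZ) ⇒ φ₁/φ₂ = e^{k(Z₂−Z₁)} ⇒ k = ln(φ₁/φ₂)/(Z₂−Z₁)
k = ln(0.495/0.141) / (3.3 − 0.5) = ln(3.511) / 2.8 = 1.2558 / 2.8 = 0.4485 km⁻¹

0.000448 m⁻¹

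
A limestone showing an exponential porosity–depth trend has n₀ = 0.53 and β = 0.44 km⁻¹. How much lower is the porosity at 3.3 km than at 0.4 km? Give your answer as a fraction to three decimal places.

n(0.4) = 0.53·e^(−0.44×0.4) = 0.4445
n(3.3) = 0.53·e^(−0.44×3.3) = 0.1241
Δn = 0.4445 − 0.1241 = 0.3204

0.320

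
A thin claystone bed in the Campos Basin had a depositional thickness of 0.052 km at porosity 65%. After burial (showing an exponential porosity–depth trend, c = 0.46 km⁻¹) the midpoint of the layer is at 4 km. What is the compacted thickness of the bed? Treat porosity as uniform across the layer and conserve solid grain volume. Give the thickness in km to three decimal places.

0.020 km

Porosity at 4 km: phi = 0.65·exp(−0.46×4) = 0.1032
Solid-volume conservation: h(1−phi) = h₀(1−phi₀) ⇒ h = h₀·(1−phi₀)/(1−phi)
h = 0.052 × (1 − 0.65)/(1 − 0.1032) = 0.052 × 0.3903 = 0.0203 km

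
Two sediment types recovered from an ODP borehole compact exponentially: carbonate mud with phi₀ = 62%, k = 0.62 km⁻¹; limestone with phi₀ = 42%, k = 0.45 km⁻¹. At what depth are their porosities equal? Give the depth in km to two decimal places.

Set phi₀ₐ e^(−kₐd) = phi₀ᵦ e^(−kᵦd) ⇒ ln(phi₀ₐ/phi₀ᵦ) = (kₐ − kᵦ)·d
d = ln(0.62/0.42) / (0.62 − 0.45) = 0.3895 / 0.17 = 2.291 km

2.29 km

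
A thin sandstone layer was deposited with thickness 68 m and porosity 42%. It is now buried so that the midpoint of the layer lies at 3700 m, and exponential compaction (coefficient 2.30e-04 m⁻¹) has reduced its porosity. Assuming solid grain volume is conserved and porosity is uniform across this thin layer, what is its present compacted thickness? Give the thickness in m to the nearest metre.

48 m

Working in km (1 km = 1000 m; c in km⁻¹ = c in m⁻¹ × 1000):
Porosity at 3.7 km: n = 0.42·exp(−0.23×3.7) = 0.1793
Solid-volume conservation: h(1−n) = h₀(1−n₀) ⇒ h = h₀·(1−n₀)/(1−n)
h = 0.068 × (1 − 0.42)/(1 − 0.1793) = 0.068 × 0.7067 = 0.0481 km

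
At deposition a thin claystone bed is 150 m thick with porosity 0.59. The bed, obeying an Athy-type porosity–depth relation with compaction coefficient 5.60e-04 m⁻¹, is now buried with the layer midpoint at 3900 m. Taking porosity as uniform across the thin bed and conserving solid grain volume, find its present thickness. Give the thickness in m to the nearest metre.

66 m

Working in km (1 km = 1000 m; k in km⁻¹ = k in m⁻¹ × 1000):
Porosity at 3.9 km: φ = 0.59·exp(−0.56×3.9) = 0.0664
Solid-volume conservation: h(1−φ) = h₀(1−φ₀) ⇒ h = h₀·(1−φ₀)/(1−φ)
h = 0.15 × (1 − 0.59)/(1 − 0.0664) = 0.15 × 0.4392 = 0.0659 km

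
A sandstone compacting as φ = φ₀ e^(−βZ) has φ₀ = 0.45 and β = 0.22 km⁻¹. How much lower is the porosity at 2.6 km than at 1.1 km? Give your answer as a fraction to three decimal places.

φ(1.1) = 0.45·e^(−0.22×1.1) = 0.3533
φ(2.6) = 0.45·e^(−0.22×2.6) = 0.2540
Δφ = 0.3533 − 0.2540 = 0.0993

0.099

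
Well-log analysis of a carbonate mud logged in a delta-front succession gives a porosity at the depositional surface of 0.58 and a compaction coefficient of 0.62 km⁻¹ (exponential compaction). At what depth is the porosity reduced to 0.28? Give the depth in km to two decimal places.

1.17 km

Invert Athy's law: z = ln(phi₀/phi) / k
z = ln(0.58/0.28) / 0.62 = ln(2.071) / 0.62 = 0.7282 / 0.62 = 1.175 km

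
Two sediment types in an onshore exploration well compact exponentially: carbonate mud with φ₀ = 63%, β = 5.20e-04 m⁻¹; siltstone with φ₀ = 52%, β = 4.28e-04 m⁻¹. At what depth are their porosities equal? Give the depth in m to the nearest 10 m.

2090 m

Working in km (1 km = 1000 m; β in km⁻¹ = β in m⁻¹ × 1000):
Set φ₀ₐ e^(−βₐZ) = φ₀ᵦ e^(−βᵦZ) ⇒ ln(φ₀ₐ/φ₀ᵦ) = (βₐ − βᵦ)·Z
Z = ln(0.63/0.52) / (0.52 − 0.428) = 0.1919 / 0.092 = 2.086 km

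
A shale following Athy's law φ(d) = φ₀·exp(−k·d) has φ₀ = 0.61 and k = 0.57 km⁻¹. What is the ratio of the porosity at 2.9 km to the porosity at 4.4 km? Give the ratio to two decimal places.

2.35

φ(d₁)/φ(d₂) = e^(−k·d₁)/e^(−k·d₂) = e^{k(d₂−d₁)}
= exp(0.57 × 1.5) = exp(0.855) = 2.3514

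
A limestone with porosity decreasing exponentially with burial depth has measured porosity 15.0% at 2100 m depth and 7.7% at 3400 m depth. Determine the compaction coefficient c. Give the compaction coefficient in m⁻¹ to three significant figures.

Working in km (1 km = 1000 m; c in km⁻¹ = c in m⁻¹ × 1000):
Athy: phi(d) = phi₀ e^(−cd) ⇒ phi₁/phi₂ = e^{c(d₂−d₁)} ⇒ c = ln(phi₁/phi₂)/(d₂−d₁)
c = ln(0.15/0.077) / (3.4 − 2.1) = ln(1.948) / 1.3 = 0.6668 / 1.3 = 0.5129 km⁻¹

0.000513 m⁻¹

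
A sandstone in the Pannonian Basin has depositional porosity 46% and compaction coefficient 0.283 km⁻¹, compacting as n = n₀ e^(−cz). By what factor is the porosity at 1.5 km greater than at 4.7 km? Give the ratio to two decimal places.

n(z₁)/n(z₂) = e^(−c·z₁)/e^(−c·z₂) = e^{c(z₂−z₁)}
= exp(0.283 × 3.2) = exp(0.9056) = 2.4734

2.47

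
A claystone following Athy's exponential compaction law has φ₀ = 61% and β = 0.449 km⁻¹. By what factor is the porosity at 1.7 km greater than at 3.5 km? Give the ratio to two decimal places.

φ(d₁)/φ(d₂) = e^(−β·d₁)/e^(−β·d₂) = e^{β(d₂−d₁)}
= exp(0.449 × 1.8) = exp(0.8082) = 2.2439

2.24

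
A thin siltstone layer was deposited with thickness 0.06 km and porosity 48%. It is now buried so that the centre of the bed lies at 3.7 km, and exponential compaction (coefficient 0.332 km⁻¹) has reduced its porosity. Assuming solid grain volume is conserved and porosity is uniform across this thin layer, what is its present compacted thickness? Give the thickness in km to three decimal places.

0.036 km

Porosity at 3.7 km: φ = 0.48·exp(−0.332×3.7) = 0.1405
Solid-volume conservation: h(1−φ) = h₀(1−φ₀) ⇒ h = h₀·(1−φ₀)/(1−φ)
h = 0.06 × (1 − 0.48)/(1 − 0.1405) = 0.06 × 0.6050 = 0.0363 km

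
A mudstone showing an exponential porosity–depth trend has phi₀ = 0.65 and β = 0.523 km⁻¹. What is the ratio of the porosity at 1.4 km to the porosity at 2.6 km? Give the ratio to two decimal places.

1.87

phi(d₁)/phi(d₂) = e^(−β·d₁)/e^(−β·d₂) = e^{β(d₂−d₁)}
= exp(0.523 × 1.2) = exp(0.6276) = 1.8731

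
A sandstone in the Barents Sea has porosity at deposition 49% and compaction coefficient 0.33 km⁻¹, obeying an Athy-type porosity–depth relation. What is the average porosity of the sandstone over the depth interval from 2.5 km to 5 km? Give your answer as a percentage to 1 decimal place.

14.6%

⟨phi⟩ = (1/(d₂−d₁)) ∫ phi₀ e^(−kd) dd = phi₀·(e^(−k·d₁) − e^(−k·d₂)) / (k·(d₂−d₁))
e^(−0.33×2.5) = 0.4382; e^(−0.33×5) = 0.1920
⟨phi⟩ = 0.49 × (0.4382 − 0.1920) / (0.33 × 2.5) = 0.49 × 0.2984 = 0.1462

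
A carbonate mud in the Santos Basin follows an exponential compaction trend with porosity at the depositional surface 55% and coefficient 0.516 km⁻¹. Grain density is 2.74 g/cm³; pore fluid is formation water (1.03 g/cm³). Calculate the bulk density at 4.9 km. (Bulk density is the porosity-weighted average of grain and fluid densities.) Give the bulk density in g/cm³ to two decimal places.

2.66 g/cm³

Porosity at depth: phi = 0.55·exp(−0.516×4.9) = 0.55×0.0798 = 0.0439
Bulk density: ρ_b = (1−phi)ρ_g + phi·ρ_f = 0.9561×2.74 + 0.0439×1.03
       = 2.620 + 0.045 = 2.665 g/cm³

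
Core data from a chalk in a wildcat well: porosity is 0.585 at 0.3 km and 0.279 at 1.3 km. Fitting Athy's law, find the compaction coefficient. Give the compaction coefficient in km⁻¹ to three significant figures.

Athy: phi(Z) = phi₀ e^(−kZ) ⇒ phi₁/phi₂ = e^{k(Z₂−Z₁)} ⇒ k = ln(phi₁/phi₂)/(Z₂−Z₁)
k = ln(0.585/0.279) / (1.3 − 0.3) = ln(2.097) / 1 = 0.7404 / 1 = 0.7404 km⁻¹

0.740 km⁻¹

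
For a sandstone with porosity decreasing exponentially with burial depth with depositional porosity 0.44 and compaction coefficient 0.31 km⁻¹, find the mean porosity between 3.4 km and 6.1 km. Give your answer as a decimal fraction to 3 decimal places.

⟨phi⟩ = (1/(Z₂−Z₁)) ∫ phi₀ e^(−cZ) dZ = phi₀·(e^(−c·Z₁) − e^(−c·Z₂)) / (c·(Z₂−Z₁))
e^(−0.31×3.4) = 0.3485; e^(−0.31×6.1) = 0.1509
⟨phi⟩ = 0.44 × (0.3485 − 0.1509) / (0.31 × 2.7) = 0.44 × 0.2361 = 0.1039

0.104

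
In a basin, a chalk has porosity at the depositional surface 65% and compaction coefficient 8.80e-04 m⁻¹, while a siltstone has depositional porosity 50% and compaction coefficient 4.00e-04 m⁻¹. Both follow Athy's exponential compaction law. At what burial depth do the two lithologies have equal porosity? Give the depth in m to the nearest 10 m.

Working in km (1 km = 1000 m; β in km⁻¹ = β in m⁻¹ × 1000):
Set phi₀ₐ e^(−βₐZ) = phi₀ᵦ e^(−βᵦZ) ⇒ ln(phi₀ₐ/phi₀ᵦ) = (βₐ − βᵦ)·Z
Z = ln(0.65/0.5) / (0.88 − 0.4) = 0.2624 / 0.48 = 0.547 km

550 m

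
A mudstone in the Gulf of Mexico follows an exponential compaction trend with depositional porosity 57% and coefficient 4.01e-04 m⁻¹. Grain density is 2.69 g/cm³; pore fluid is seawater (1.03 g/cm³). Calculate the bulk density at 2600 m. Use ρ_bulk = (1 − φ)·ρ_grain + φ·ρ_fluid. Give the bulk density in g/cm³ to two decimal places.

Working in km (1 km = 1000 m; β in km⁻¹ = β in m⁻¹ × 1000):
Porosity at depth: n = 0.57·exp(−0.401×2.6) = 0.57×0.3525 = 0.2009
Bulk density: ρ_b = (1−n)ρ_g + n·ρ_f = 0.7991×2.69 + 0.2009×1.03
       = 2.149 + 0.207 = 2.356 g/cm³

2.36 g/cm³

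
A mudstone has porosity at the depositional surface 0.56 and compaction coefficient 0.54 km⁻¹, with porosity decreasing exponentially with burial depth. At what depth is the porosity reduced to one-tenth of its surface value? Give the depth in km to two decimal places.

4.26 km

φ/φ₀ = 1/10 ⇒ exp(−k·z) = 1/10 ⇒ z = ln(10) / k
z = 2.3026 / 0.54 = 4.264 km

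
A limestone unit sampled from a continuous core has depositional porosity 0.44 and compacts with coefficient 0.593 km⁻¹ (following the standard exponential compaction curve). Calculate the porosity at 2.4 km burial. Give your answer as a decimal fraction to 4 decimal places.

0.1060

phi = phi₀·exp(−k·d) = 0.44 × exp(−0.593 × 2.4) = 0.44 × exp(−1.423)
  = 0.44 × 0.2409 = 0.1060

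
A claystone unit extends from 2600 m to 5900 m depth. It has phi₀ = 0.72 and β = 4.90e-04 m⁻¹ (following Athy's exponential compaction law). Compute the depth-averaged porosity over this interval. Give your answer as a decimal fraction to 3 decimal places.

0.100

Working in km (1 km = 1000 m; β in km⁻¹ = β in m⁻¹ × 1000):
⟨phi⟩ = (1/(z₂−z₁)) ∫ phi₀ e^(−βz) dz = phi₀·(e^(−β·z₁) − e^(−β·z₂)) / (β·(z₂−z₁))
e^(−0.49×2.6) = 0.2797; e^(−0.49×5.9) = 0.0555
⟨phi⟩ = 0.72 × (0.2797 − 0.0555) / (0.49 × 3.3) = 0.72 × 0.1386 = 0.0998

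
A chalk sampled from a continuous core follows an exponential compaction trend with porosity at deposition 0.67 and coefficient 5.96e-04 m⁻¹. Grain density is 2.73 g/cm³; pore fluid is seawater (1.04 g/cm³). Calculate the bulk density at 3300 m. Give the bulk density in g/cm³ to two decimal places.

2.57 g/cm³

Working in km (1 km = 1000 m; c in km⁻¹ = c in m⁻¹ × 1000):
Porosity at depth: φ = 0.67·exp(−0.596×3.3) = 0.67×0.1399 = 0.0937
Bulk density: ρ_b = (1−φ)ρ_g + φ·ρ_f = 0.9063×2.73 + 0.0937×1.04
       = 2.474 + 0.097 = 2.572 g/cm³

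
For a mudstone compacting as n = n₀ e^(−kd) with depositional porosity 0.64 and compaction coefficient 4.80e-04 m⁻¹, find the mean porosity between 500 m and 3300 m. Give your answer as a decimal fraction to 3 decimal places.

Working in km (1 km = 1000 m; k in km⁻¹ = k in m⁻¹ × 1000):
⟨n⟩ = (1/(d₂−d₁)) ∫ n₀ e^(−kd) dd = n₀·(e^(−k·d₁) − e^(−k·d₂)) / (k·(d₂−d₁))
e^(−0.48×0.5) = 0.7866; e^(−0.48×3.3) = 0.2052
⟨n⟩ = 0.64 × (0.7866 − 0.2052) / (0.48 × 2.8) = 0.64 × 0.4326 = 0.2769

0.277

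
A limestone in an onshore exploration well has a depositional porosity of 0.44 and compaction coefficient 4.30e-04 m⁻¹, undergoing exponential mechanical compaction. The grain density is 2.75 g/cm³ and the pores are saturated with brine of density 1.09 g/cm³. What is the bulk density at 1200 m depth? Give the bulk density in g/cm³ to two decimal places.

Working in km (1 km = 1000 m; β in km⁻¹ = β in m⁻¹ × 1000):
Porosity at depth: phi = 0.44·exp(−0.43×1.2) = 0.44×0.5969 = 0.2626
Bulk density: ρ_b = (1−phi)ρ_g + phi·ρ_f = 0.7374×2.75 + 0.2626×1.09
       = 2.028 + 0.286 = 2.314 g/cm³

2.31 g/cm³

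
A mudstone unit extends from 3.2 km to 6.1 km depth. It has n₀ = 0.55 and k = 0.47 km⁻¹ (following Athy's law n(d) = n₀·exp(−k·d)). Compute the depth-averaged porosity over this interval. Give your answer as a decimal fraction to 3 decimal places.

0.067

⟨n⟩ = (1/(d₂−d₁)) ∫ n₀ e^(−kd) dd = n₀·(e^(−k·d₁) − e^(−k·d₂)) / (k·(d₂−d₁))
e^(−0.47×3.2) = 0.2222; e^(−0.47×6.1) = 0.0569
⟨n⟩ = 0.55 × (0.2222 − 0.0569) / (0.47 × 2.9) = 0.55 × 0.1213 = 0.0667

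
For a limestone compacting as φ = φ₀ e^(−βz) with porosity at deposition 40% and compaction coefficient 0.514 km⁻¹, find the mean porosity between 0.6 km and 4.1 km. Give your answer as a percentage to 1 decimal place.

13.6%

⟨φ⟩ = (1/(z₂−z₁)) ∫ φ₀ e^(−βz) dz = φ₀·(e^(−β·z₁) − e^(−β·z₂)) / (β·(z₂−z₁))
e^(−0.514×0.6) = 0.7346; e^(−0.514×4.1) = 0.1216
⟨φ⟩ = 0.4 × (0.7346 − 0.1216) / (0.514 × 3.5) = 0.4 × 0.3408 = 0.1363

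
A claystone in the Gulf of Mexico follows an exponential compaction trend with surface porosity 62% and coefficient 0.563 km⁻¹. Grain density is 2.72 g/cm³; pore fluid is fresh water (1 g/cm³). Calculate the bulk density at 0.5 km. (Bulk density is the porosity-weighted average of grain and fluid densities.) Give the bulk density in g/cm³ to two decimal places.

1.92 g/cm³

Porosity at depth: n = 0.62·exp(−0.563×0.5) = 0.62×0.7547 = 0.4679
Bulk density: ρ_b = (1−n)ρ_g + n·ρ_f = 0.5321×2.72 + 0.4679×1
       = 1.447 + 0.468 = 1.915 g/cm³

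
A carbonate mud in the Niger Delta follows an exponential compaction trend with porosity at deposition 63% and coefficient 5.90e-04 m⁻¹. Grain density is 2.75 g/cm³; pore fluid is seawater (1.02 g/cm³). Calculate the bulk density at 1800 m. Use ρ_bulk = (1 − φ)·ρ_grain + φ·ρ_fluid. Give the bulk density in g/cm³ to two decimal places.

2.37 g/cm³

Working in km (1 km = 1000 m; c in km⁻¹ = c in m⁻¹ × 1000):
Porosity at depth: phi = 0.63·exp(−0.59×1.8) = 0.63×0.3458 = 0.2178
Bulk density: ρ_b = (1−phi)ρ_g + phi·ρ_f = 0.7822×2.75 + 0.2178×1.02
       = 2.151 + 0.222 = 2.373 g/cm³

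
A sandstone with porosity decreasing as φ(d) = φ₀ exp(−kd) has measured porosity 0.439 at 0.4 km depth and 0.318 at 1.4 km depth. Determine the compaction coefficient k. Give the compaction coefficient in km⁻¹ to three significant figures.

Athy: φ(d) = φ₀ e^(−kd) ⇒ φ₁/φ₂ = e^{k(d₂−d₁)} ⇒ k = ln(φ₁/φ₂)/(d₂−d₁)
k = ln(0.439/0.318) / (1.4 − 0.4) = ln(1.381) / 1 = 0.3224 / 1 = 0.3224 km⁻¹

0.322 km⁻¹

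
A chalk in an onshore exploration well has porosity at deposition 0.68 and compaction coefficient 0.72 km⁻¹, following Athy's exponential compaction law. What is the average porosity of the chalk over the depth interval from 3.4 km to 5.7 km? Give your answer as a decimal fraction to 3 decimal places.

⟨phi⟩ = (1/(z₂−z₁)) ∫ phi₀ e^(−βz) dz = phi₀·(e^(−β·z₁) − e^(−β·z₂)) / (β·(z₂−z₁))
e^(−0.72×3.4) = 0.0865; e^(−0.72×5.7) = 0.0165
⟨phi⟩ = 0.68 × (0.0865 − 0.0165) / (0.72 × 2.3) = 0.68 × 0.0422 = 0.0287

0.029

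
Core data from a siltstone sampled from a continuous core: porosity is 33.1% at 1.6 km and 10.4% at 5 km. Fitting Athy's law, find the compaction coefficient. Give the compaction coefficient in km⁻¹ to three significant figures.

0.341 km⁻¹

Athy: phi(d) = phi₀ e^(−βd) ⇒ phi₁/phi₂ = e^{β(d₂−d₁)} ⇒ β = ln(phi₁/phi₂)/(d₂−d₁)
β = ln(0.331/0.104) / (5 − 1.6) = ln(3.183) / 3.4 = 1.1577 / 3.4 = 0.3405 km⁻¹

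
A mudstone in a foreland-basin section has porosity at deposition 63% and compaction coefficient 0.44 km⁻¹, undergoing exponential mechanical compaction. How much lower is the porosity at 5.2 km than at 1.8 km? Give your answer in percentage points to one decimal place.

22.1 percentage points

phi(1.8) = 0.63·e^(−0.44×1.8) = 0.2854
phi(5.2) = 0.63·e^(−0.44×5.2) = 0.0639
Δphi = 0.2854 − 0.0639 = 0.2214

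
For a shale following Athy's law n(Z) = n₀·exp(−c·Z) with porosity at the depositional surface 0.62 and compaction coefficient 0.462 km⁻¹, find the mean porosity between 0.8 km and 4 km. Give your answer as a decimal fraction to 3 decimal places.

⟨n⟩ = (1/(Z₂−Z₁)) ∫ n₀ e^(−cZ) dZ = n₀·(e^(−c·Z₁) − e^(−c·Z₂)) / (c·(Z₂−Z₁))
e^(−0.462×0.8) = 0.6910; e^(−0.462×4) = 0.1576
⟨n⟩ = 0.62 × (0.6910 − 0.1576) / (0.462 × 3.2) = 0.62 × 0.3608 = 0.2237

0.224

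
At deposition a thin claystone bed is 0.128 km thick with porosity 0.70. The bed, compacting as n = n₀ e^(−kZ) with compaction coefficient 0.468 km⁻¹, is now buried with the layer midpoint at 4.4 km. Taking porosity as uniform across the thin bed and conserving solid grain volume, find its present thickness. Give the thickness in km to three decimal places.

Porosity at 4.4 km: n = 0.7·exp(−0.468×4.4) = 0.0893
Solid-volume conservation: h(1−n) = h₀(1−n₀) ⇒ h = h₀·(1−n₀)/(1−n)
h = 0.128 × (1 − 0.7)/(1 − 0.0893) = 0.128 × 0.3294 = 0.0422 km

0.042 km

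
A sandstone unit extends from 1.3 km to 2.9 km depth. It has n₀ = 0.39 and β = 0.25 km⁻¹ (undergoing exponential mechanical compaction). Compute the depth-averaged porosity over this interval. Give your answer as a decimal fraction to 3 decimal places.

⟨n⟩ = (1/(d₂−d₁)) ∫ n₀ e^(−βd) dd = n₀·(e^(−β·d₁) − e^(−β·d₂)) / (β·(d₂−d₁))
e^(−0.25×1.3) = 0.7225; e^(−0.25×2.9) = 0.4843
⟨n⟩ = 0.39 × (0.7225 − 0.4843) / (0.25 × 1.6) = 0.39 × 0.5955 = 0.2322

0.232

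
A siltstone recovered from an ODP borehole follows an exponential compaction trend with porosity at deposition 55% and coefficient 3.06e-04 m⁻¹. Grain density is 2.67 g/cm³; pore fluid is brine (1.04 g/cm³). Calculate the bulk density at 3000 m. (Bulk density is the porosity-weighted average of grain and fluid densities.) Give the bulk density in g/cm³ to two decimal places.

2.31 g/cm³

Working in km (1 km = 1000 m; β in km⁻¹ = β in m⁻¹ × 1000):
Porosity at depth: phi = 0.55·exp(−0.306×3) = 0.55×0.3993 = 0.2196
Bulk density: ρ_b = (1−phi)ρ_g + phi·ρ_f = 0.7804×2.67 + 0.2196×1.04
       = 2.084 + 0.228 = 2.312 g/cm³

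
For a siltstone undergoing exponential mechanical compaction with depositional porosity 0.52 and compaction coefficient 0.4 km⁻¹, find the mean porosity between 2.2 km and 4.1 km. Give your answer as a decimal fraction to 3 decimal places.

0.151

⟨φ⟩ = (1/(z₂−z₁)) ∫ φ₀ e^(−cz) dz = φ₀·(e^(−c·z₁) − e^(−c·z₂)) / (c·(z₂−z₁))
e^(−0.4×2.2) = 0.4148; e^(−0.4×4.1) = 0.1940
⟨φ⟩ = 0.52 × (0.4148 − 0.1940) / (0.4 × 1.9) = 0.52 × 0.2905 = 0.1511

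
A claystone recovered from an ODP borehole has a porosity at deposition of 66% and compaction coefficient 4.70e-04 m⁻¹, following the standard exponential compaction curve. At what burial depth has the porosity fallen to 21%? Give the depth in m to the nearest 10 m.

Working in km (1 km = 1000 m; c in km⁻¹ = c in m⁻¹ × 1000):
Invert Athy's law: z = ln(n₀/n) / c
z = ln(0.66/0.21) / 0.47 = ln(3.143) / 0.47 = 1.1451 / 0.47 = 2.436 km

2440 m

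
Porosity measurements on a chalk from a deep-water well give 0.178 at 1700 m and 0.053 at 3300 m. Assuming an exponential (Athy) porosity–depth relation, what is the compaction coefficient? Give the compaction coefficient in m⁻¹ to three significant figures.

0.000757 m⁻¹

Working in km (1 km = 1000 m; k in km⁻¹ = k in m⁻¹ × 1000):
Athy: n(Z) = n₀ e^(−kZ) ⇒ n₁/n₂ = e^{k(Z₂−Z₁)} ⇒ k = ln(n₁/n₂)/(Z₂−Z₁)
k = ln(0.178/0.053) / (3.3 − 1.7) = ln(3.358) / 1.6 = 1.2115 / 1.6 = 0.7572 km⁻¹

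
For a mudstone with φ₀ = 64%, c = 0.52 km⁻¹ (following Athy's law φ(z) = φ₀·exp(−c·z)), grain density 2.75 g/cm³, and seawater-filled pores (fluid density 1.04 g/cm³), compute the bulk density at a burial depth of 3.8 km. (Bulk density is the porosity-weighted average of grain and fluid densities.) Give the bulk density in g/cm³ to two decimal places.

2.60 g/cm³

Porosity at depth: φ = 0.64·exp(−0.52×3.8) = 0.64×0.1386 = 0.0887
Bulk density: ρ_b = (1−φ)ρ_g + φ·ρ_f = 0.9113×2.75 + 0.0887×1.04
       = 2.506 + 0.092 = 2.598 g/cm³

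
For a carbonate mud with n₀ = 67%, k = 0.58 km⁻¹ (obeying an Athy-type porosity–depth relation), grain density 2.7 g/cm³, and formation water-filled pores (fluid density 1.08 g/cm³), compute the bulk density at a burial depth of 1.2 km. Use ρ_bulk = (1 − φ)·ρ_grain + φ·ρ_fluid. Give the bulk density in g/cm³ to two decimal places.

Porosity at depth: n = 0.67·exp(−0.58×1.2) = 0.67×0.4986 = 0.3340
Bulk density: ρ_b = (1−n)ρ_g + n·ρ_f = 0.6660×2.7 + 0.3340×1.08
       = 1.798 + 0.361 = 2.159 g/cm³

2.16 g/cm³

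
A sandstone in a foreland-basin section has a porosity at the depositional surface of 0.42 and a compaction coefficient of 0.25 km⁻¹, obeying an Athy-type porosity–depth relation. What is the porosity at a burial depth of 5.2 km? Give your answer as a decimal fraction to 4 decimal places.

0.1145

n = n₀·exp(−k·z) = 0.42 × exp(−0.25 × 5.2) = 0.42 × exp(−1.3)
  = 0.42 × 0.2725 = 0.1145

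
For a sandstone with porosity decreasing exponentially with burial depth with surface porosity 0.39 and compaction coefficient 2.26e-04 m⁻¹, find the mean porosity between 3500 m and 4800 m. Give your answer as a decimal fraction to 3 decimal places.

0.153

Working in km (1 km = 1000 m; β in km⁻¹ = β in m⁻¹ × 1000):
⟨n⟩ = (1/(z₂−z₁)) ∫ n₀ e^(−βz) dz = n₀·(e^(−β·z₁) − e^(−β·z₂)) / (β·(z₂−z₁))
e^(−0.226×3.5) = 0.4534; e^(−0.226×4.8) = 0.3380
⟨n⟩ = 0.39 × (0.4534 − 0.3380) / (0.226 × 1.3) = 0.39 × 0.3929 = 0.1532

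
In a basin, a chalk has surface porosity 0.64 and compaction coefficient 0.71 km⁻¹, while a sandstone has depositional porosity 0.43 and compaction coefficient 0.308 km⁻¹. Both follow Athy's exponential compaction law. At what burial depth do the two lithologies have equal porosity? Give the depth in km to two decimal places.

0.99 km

Set phi₀ₐ e^(−βₐd) = phi₀ᵦ e^(−βᵦd) ⇒ ln(phi₀ₐ/phi₀ᵦ) = (βₐ − βᵦ)·d
d = ln(0.64/0.43) / (0.71 − 0.308) = 0.3977 / 0.402 = 0.989 km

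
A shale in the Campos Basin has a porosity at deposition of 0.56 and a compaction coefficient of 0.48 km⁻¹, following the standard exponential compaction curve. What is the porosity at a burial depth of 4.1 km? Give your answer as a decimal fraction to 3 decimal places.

φ = φ₀·exp(−k·Z) = 0.56 × exp(−0.48 × 4.1) = 0.56 × exp(−1.968)
  = 0.56 × 0.1397 = 0.0783

0.078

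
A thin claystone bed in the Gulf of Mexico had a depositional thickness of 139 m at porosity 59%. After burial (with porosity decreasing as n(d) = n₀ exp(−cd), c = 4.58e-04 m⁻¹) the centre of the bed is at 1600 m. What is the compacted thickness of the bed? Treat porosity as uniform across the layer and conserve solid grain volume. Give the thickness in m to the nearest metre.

Working in km (1 km = 1000 m; c in km⁻¹ = c in m⁻¹ × 1000):
Porosity at 1.6 km: n = 0.59·exp(−0.458×1.6) = 0.2835
Solid-volume conservation: h(1−n) = h₀(1−n₀) ⇒ h = h₀·(1−n₀)/(1−n)
h = 0.139 × (1 − 0.59)/(1 − 0.2835) = 0.139 × 0.5723 = 0.0795 km

80 m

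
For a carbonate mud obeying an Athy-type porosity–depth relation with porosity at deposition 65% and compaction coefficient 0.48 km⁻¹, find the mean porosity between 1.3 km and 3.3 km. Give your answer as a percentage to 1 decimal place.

⟨φ⟩ = (1/(d₂−d₁)) ∫ φ₀ e^(−cd) dd = φ₀·(e^(−c·d₁) − e^(−c·d₂)) / (c·(d₂−d₁))
e^(−0.48×1.3) = 0.5358; e^(−0.48×3.3) = 0.2052
⟨φ⟩ = 0.65 × (0.5358 − 0.2052) / (0.48 × 2) = 0.65 × 0.3444 = 0.2239

22.4%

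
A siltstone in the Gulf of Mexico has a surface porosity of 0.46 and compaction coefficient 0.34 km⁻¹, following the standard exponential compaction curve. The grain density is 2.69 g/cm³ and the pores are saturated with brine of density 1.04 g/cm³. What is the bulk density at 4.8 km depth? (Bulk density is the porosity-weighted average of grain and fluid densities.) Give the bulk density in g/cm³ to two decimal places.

2.54 g/cm³

Porosity at depth: φ = 0.46·exp(−0.34×4.8) = 0.46×0.1955 = 0.0899
Bulk density: ρ_b = (1−φ)ρ_g + φ·ρ_f = 0.9101×2.69 + 0.0899×1.04
       = 2.448 + 0.094 = 2.542 g/cm³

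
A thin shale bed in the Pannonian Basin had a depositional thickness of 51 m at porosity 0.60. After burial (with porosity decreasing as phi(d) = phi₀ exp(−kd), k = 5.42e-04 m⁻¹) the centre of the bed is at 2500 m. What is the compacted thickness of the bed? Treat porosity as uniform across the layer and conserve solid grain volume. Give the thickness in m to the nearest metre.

24 m

Working in km (1 km = 1000 m; k in km⁻¹ = k in m⁻¹ × 1000):
Porosity at 2.5 km: phi = 0.6·exp(−0.542×2.5) = 0.1548
Solid-volume conservation: h(1−phi) = h₀(1−phi₀) ⇒ h = h₀·(1−phi₀)/(1−phi)
h = 0.051 × (1 − 0.6)/(1 − 0.1548) = 0.051 × 0.4732 = 0.0241 km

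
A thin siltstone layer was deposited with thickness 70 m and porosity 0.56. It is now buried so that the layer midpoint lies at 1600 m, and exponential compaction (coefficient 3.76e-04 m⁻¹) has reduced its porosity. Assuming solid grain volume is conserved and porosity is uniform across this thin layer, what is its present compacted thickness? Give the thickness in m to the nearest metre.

44 m

Working in km (1 km = 1000 m; β in km⁻¹ = β in m⁻¹ × 1000):
Porosity at 1.6 km: n = 0.56·exp(−0.376×1.6) = 0.3068
Solid-volume conservation: h(1−n) = h₀(1−n₀) ⇒ h = h₀·(1−n₀)/(1−n)
h = 0.07 × (1 − 0.56)/(1 − 0.3068) = 0.07 × 0.6348 = 0.0444 km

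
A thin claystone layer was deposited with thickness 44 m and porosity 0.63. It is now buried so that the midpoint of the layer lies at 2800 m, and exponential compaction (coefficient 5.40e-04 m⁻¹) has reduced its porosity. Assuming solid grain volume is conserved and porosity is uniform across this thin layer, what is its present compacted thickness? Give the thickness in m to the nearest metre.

Working in km (1 km = 1000 m; k in km⁻¹ = k in m⁻¹ × 1000):
Porosity at 2.8 km: n = 0.63·exp(−0.54×2.8) = 0.1389
Solid-volume conservation: h(1−n) = h₀(1−n₀) ⇒ h = h₀·(1−n₀)/(1−n)
h = 0.044 × (1 − 0.63)/(1 − 0.1389) = 0.044 × 0.4297 = 0.0189 km

19 m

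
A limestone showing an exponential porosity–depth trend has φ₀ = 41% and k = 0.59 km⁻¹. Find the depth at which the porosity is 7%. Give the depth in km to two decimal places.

3.00 km

Invert Athy's law: Z = ln(φ₀/φ) / k
Z = ln(0.41/0.07) / 0.59 = ln(5.857) / 0.59 = 1.7677 / 0.59 = 2.996 km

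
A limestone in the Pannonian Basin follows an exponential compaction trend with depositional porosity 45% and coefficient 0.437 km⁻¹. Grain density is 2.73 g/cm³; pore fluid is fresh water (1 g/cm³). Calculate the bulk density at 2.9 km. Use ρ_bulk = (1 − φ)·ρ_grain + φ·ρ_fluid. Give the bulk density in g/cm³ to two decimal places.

Porosity at depth: phi = 0.45·exp(−0.437×2.9) = 0.45×0.2816 = 0.1267
Bulk density: ρ_b = (1−phi)ρ_g + phi·ρ_f = 0.8733×2.73 + 0.1267×1
       = 2.384 + 0.127 = 2.511 g/cm³

2.51 g/cm³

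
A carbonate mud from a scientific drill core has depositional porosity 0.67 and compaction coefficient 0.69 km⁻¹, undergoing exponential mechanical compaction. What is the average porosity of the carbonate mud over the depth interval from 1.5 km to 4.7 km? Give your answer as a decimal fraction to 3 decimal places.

0.096

⟨phi⟩ = (1/(z₂−z₁)) ∫ phi₀ e^(−kz) dz = phi₀·(e^(−k·z₁) − e^(−k·z₂)) / (k·(z₂−z₁))
e^(−0.69×1.5) = 0.3552; e^(−0.69×4.7) = 0.0390
⟨phi⟩ = 0.67 × (0.3552 − 0.0390) / (0.69 × 3.2) = 0.67 × 0.1432 = 0.0959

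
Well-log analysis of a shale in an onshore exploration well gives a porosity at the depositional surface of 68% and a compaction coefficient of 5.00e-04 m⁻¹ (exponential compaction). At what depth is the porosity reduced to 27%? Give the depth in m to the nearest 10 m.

1850 m

Working in km (1 km = 1000 m; β in km⁻¹ = β in m⁻¹ × 1000):
Invert Athy's law: d = ln(φ₀/φ) / β
d = ln(0.68/0.27) / 0.5 = ln(2.519) / 0.5 = 0.9237 / 0.5 = 1.847 km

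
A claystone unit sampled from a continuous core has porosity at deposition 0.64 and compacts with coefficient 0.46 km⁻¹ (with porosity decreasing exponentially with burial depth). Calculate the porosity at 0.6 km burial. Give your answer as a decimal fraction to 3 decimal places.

0.486

n = n₀·exp(−c·z) = 0.64 × exp(−0.46 × 0.6) = 0.64 × exp(−0.276)
  = 0.64 × 0.7588 = 0.4856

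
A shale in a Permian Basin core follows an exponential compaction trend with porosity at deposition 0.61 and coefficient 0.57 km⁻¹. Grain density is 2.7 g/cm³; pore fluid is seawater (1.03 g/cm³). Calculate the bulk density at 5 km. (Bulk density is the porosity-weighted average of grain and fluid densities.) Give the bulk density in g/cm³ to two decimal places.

2.64 g/cm³

Porosity at depth: n = 0.61·exp(−0.57×5) = 0.61×0.0578 = 0.0353
Bulk density: ρ_b = (1−n)ρ_g + n·ρ_f = 0.9647×2.7 + 0.0353×1.03
       = 2.605 + 0.036 = 2.641 g/cm³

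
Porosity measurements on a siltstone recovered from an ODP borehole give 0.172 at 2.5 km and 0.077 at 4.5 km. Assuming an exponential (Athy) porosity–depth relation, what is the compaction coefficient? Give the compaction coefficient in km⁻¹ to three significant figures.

Athy: n(z) = n₀ e^(−kz) ⇒ n₁/n₂ = e^{k(z₂−z₁)} ⇒ k = ln(n₁/n₂)/(z₂−z₁)
k = ln(0.172/0.077) / (4.5 − 2.5) = ln(2.234) / 2 = 0.8037 / 2 = 0.4018 km⁻¹

0.402 km⁻¹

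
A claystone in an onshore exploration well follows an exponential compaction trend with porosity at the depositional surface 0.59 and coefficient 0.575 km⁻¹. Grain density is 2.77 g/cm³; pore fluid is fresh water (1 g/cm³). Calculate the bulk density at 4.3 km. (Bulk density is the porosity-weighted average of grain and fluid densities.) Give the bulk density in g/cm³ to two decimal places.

2.68 g/cm³

Porosity at depth: n = 0.59·exp(−0.575×4.3) = 0.59×0.0844 = 0.0498
Bulk density: ρ_b = (1−n)ρ_g + n·ρ_f = 0.9502×2.77 + 0.0498×1
       = 2.632 + 0.050 = 2.682 g/cm³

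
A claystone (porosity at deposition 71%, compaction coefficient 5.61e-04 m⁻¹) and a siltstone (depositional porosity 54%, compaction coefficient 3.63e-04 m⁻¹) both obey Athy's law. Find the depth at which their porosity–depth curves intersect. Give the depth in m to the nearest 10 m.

Working in km (1 km = 1000 m; c in km⁻¹ = c in m⁻¹ × 1000):
Set φ₀ₐ e^(−cₐZ) = φ₀ᵦ e^(−cᵦZ) ⇒ ln(φ₀ₐ/φ₀ᵦ) = (cₐ − cᵦ)·Z
Z = ln(0.71/0.54) / (0.561 − 0.363) = 0.2737 / 0.198 = 1.382 km

1380 m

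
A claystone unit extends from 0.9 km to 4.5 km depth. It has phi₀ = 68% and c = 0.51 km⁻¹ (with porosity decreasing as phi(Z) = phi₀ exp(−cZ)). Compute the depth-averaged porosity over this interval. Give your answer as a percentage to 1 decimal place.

⟨phi⟩ = (1/(Z₂−Z₁)) ∫ phi₀ e^(−cZ) dZ = phi₀·(e^(−c·Z₁) − e^(−c·Z₂)) / (c·(Z₂−Z₁))
e^(−0.51×0.9) = 0.6319; e^(−0.51×4.5) = 0.1008
⟨phi⟩ = 0.68 × (0.6319 − 0.1008) / (0.51 × 3.6) = 0.68 × 0.2893 = 0.1967

19.7%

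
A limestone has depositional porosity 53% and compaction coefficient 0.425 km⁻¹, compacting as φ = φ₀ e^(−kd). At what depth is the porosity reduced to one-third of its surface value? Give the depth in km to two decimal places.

2.58 km

φ/φ₀ = 1/3 ⇒ exp(−k·d) = 1/3 ⇒ d = ln(3) / k
d = 1.0986 / 0.425 = 2.585 km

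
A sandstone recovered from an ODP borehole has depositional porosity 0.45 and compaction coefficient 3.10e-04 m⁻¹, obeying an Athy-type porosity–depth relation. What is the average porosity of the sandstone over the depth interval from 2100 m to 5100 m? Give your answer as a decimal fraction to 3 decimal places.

0.153

Working in km (1 km = 1000 m; β in km⁻¹ = β in m⁻¹ × 1000):
⟨phi⟩ = (1/(d₂−d₁)) ∫ phi₀ e^(−βd) dd = phi₀·(e^(−β·d₁) − e^(−β·d₂)) / (β·(d₂−d₁))
e^(−0.31×2.1) = 0.5215; e^(−0.31×5.1) = 0.2058
⟨phi⟩ = 0.45 × (0.5215 − 0.2058) / (0.31 × 3) = 0.45 × 0.3395 = 0.1528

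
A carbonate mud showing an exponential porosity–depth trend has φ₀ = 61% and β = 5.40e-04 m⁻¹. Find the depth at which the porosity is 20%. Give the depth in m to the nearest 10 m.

Working in km (1 km = 1000 m; β in km⁻¹ = β in m⁻¹ × 1000):
Invert Athy's law: d = ln(φ₀/φ) / β
d = ln(0.61/0.2) / 0.54 = ln(3.05) / 0.54 = 1.1151 / 0.54 = 2.065 km

2070 m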